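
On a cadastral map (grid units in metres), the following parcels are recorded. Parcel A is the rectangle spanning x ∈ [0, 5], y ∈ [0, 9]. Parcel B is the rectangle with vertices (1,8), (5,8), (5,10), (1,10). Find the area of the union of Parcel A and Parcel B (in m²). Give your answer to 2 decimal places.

49.00

By inclusion–exclusion:
Individual areas: |Parcel A| = 45, |Parcel B| = 8.
|Parcel A∩Parcel B|: x∈[1,5], y∈[8,9] → 4·1 = 4.
|Parcel A ∪ Parcel B| = 53 − 4 = 49.00.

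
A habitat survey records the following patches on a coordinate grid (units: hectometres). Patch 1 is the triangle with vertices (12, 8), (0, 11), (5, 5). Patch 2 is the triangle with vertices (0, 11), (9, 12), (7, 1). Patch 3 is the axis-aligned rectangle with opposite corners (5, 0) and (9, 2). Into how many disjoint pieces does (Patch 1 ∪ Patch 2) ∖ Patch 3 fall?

(Patch 1 ∪ Patch 2) ∖ Patch 3 is a single connected region.

1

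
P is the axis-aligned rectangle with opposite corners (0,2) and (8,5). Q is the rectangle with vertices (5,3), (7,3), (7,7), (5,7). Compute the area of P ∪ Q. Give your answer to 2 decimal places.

28.00

By inclusion–exclusion:
Individual areas: |P| = 24, |Q| = 8.
|P∩Q|: x∈[5,7], y∈[3,5] → 2·2 = 4.
|P ∪ Q| = 32 − 4 = 28.00.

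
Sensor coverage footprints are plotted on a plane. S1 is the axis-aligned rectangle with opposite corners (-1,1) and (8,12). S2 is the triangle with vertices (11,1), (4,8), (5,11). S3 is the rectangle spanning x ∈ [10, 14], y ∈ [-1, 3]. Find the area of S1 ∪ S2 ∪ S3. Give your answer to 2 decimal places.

117.67

By inclusion–exclusion:
Individual areas: |S1| = 99, |S2| = 14, |S3| = 16.
|S1∩S2| = 11.
|S1∩S3| = 0 (no overlap).
|S2∩S3| = 0.3333.
|S1∩S2∩S3| = 0.
|S1 ∪ S2 ∪ S3| = 129 − 11.3333 + 0 = 117.67.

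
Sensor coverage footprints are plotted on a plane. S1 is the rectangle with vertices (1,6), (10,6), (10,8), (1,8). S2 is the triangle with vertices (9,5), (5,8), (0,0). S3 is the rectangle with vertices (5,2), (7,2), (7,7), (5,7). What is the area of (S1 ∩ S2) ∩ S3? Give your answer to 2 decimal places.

The region (S1 ∩ S2) ∩ S3 is the polygon with vertices (7,6.5), (7,6), (5,6), (5,7), (6.333,7).
By the shoelace formula its area is 1.83.

1.83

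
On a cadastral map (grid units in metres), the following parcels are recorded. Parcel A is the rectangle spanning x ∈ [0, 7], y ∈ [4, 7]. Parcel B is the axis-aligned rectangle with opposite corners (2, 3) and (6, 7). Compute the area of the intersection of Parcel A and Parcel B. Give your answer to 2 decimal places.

12.00

|Parcel A∩Parcel B|: x∈[2,6], y∈[4,7] → 4·3 = 12.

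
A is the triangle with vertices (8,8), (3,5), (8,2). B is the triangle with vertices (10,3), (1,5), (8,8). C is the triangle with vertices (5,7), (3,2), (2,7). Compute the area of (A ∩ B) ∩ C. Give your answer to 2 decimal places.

0.92

The region (A ∩ B) ∩ C is the polygon with vertices (4.579,5.947), (3.968,4.419), (3,5).
By the shoelace formula its area is 0.92.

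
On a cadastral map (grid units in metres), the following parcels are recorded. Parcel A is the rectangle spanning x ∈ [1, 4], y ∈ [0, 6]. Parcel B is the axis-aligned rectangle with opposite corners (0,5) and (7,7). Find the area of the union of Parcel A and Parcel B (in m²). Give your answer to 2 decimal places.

By inclusion–exclusion:
Individual areas: |Parcel A| = 18, |Parcel B| = 14.
|Parcel A∩Parcel B|: x∈[1,4], y∈[5,6] → 3·1 = 3.
|Parcel A ∪ Parcel B| = 32 − 3 = 29.00.

29.00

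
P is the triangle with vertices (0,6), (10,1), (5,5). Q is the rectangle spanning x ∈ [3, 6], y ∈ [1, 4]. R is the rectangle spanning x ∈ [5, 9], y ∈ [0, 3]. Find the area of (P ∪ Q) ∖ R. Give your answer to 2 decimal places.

|P ∪ Q| = 15.5.
|(P ∪ Q) ∩ R| = 3.35.
|(P ∪ Q) ∖ R| = 15.5 − 3.35 = 12.15.

12.15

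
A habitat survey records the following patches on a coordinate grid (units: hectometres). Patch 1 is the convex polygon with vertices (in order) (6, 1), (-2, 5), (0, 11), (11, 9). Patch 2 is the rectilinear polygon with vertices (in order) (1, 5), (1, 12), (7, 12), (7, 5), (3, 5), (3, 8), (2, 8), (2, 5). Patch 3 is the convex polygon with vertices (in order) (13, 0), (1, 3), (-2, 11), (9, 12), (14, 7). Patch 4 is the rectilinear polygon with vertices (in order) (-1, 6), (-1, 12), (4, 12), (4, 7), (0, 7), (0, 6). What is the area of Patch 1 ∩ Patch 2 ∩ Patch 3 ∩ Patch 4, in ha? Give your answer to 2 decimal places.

The intersection is the polygon with vertices (3,8), (2,8), (2,7), (1,7), (1,10.818), (4,10.273), (4,7), (3,7).
By the shoelace formula its area is 9.64.

9.64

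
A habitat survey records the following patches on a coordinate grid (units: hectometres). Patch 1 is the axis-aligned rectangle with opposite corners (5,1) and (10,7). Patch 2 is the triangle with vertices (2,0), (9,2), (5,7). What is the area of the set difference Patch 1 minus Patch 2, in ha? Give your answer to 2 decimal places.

|Patch 1| = 30, |Patch 1∩Patch 2| = 12.25.
|Patch 1 ∖ Patch 2| = |Patch 1| − |Patch 1∩Patch 2| = 30 − 12.25 = 17.75.

17.75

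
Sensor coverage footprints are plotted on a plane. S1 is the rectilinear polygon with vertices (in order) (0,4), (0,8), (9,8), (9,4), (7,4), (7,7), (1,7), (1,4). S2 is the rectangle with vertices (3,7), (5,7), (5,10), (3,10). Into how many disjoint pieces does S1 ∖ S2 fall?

2

S1 ∖ S2 splits into 2 disjoint pieces (area 6, area 10).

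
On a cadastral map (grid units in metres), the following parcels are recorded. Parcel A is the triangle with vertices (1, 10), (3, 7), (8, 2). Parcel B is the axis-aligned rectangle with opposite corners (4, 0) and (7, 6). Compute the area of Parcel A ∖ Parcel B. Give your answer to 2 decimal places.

|Parcel A| = 2.5, |Parcel A∩Parcel B| = 0.9286.
|Parcel A ∖ Parcel B| = |Parcel A| − |Parcel A∩Parcel B| = 2.5 − 0.9286 = 1.57.

1.57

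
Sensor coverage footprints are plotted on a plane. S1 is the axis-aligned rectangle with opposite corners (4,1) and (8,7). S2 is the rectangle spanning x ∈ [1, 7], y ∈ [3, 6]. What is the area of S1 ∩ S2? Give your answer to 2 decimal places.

9.00

|S1∩S2|: x∈[4,7], y∈[3,6] → 3·3 = 9.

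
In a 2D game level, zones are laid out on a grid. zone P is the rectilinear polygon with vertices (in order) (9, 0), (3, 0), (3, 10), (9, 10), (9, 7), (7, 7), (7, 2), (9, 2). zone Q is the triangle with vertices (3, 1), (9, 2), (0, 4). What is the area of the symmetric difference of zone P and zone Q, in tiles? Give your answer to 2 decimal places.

|zone P| = 50, |zone Q| = 10.5, |zone P∩zone Q| = 6.5556.
|zone P △ zone Q| = |zone P| + |zone Q| − 2·|zone P∩zone Q| = 50 + 10.5 − 13.1111 = 47.39.

47.39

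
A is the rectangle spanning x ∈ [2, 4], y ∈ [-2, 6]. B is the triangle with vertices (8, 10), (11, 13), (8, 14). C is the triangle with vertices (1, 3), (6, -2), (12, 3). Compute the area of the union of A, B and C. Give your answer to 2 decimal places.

By inclusion–exclusion:
Individual areas: |A| = 16, |B| = 6, |C| = 27.5.
|A∩B| = 0.
|A∩C| = 4.
|B∩C| = 0.
|A∩B∩C| = 0.
|A ∪ B ∪ C| = 49.5 − 4 + 0 = 45.50.

45.50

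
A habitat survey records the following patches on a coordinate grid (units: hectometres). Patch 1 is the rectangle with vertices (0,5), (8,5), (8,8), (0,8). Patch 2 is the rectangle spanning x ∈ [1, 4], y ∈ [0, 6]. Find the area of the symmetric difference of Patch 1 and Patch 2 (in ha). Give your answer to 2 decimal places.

36.00

|Patch 1∩Patch 2|: x∈[1,4], y∈[5,6] → 3·1 = 3.
|Patch 1 △ Patch 2| = |Patch 1| + |Patch 2| − 2·|Patch 1∩Patch 2| = 24 + 18 − 6 = 36.00.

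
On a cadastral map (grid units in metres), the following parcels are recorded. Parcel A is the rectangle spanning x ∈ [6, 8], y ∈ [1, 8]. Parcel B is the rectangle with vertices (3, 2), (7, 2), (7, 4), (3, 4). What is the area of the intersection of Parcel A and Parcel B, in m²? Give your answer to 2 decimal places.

|Parcel A∩Parcel B|: x∈[6,7], y∈[2,4] → 1·2 = 2.

2.00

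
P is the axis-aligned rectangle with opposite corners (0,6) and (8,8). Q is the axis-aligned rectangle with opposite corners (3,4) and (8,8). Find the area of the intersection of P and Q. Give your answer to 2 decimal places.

|P∩Q|: x∈[3,8], y∈[6,8] → 5·2 = 10.

10.00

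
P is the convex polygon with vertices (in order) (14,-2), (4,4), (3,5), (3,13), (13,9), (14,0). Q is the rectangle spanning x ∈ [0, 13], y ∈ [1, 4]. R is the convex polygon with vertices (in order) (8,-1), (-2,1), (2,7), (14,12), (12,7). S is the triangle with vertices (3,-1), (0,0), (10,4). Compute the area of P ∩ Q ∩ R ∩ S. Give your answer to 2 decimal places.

1.55

The intersection is the polygon with vertices (6.4,2.56), (10,4), (7.261,2.043).
By the shoelace formula its area is 1.55.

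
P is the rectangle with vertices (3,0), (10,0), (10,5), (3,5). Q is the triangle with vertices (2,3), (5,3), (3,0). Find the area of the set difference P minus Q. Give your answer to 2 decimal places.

32.00

|P| = 35, |P∩Q| = 3.
|P ∖ Q| = |P| − |P∩Q| = 35 − 3 = 32.00.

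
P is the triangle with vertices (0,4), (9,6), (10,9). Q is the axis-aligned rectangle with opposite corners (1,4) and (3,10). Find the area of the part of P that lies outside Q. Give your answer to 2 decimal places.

11.39

|P| = 12.5, |P∩Q| = 1.1111.
|P ∖ Q| = |P| − |P∩Q| = 12.5 − 1.1111 = 11.39.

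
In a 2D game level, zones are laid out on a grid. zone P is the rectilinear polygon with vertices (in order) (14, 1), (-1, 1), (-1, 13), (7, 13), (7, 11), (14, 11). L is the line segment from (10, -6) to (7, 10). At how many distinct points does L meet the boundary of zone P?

1

The segment meets the boundary at (8.688,1).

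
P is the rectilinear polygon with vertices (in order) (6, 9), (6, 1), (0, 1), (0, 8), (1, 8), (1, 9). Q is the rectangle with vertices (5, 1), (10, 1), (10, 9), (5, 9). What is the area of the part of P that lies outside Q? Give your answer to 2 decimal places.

|P| = 47, |P∩Q| = 8.
|P ∖ Q| = |P| − |P∩Q| = 47 − 8 = 39.00.

39.00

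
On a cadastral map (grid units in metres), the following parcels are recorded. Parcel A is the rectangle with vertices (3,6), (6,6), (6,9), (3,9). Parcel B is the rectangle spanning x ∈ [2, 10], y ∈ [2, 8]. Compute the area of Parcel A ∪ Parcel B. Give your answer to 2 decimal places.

51.00

By inclusion–exclusion:
Individual areas: |Parcel A| = 9, |Parcel B| = 48.
|Parcel A∩Parcel B|: x∈[3,6], y∈[6,8] → 3·2 = 6.
|Parcel A ∪ Parcel B| = 57 − 6 = 51.00.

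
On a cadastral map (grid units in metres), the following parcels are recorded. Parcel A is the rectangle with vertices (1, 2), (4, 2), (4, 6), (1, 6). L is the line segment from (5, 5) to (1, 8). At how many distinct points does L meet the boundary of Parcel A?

2

The segment meets the boundary at (3.667,6), (4,5.75).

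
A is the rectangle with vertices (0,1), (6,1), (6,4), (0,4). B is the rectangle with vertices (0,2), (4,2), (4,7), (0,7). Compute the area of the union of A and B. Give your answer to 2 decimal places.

30.00

By inclusion–exclusion:
Individual areas: |A| = 18, |B| = 20.
|A∩B|: x∈[0,4], y∈[2,4] → 4·2 = 8.
|A ∪ B| = 38 − 8 = 30.00.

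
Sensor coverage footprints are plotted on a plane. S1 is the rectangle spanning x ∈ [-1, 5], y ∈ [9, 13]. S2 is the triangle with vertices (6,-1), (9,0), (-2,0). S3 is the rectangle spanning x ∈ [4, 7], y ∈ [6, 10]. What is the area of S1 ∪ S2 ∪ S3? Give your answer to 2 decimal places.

By inclusion–exclusion:
Individual areas: |S1| = 24, |S2| = 5.5, |S3| = 12.
|S1∩S2| = 0.
|S1∩S3|: x∈[4,5], y∈[9,10] → 1·1 = 1.
|S2∩S3| = 0.
|S1∩S2∩S3| = 0.
|S1 ∪ S2 ∪ S3| = 41.5 − 1 + 0 = 40.50.

40.50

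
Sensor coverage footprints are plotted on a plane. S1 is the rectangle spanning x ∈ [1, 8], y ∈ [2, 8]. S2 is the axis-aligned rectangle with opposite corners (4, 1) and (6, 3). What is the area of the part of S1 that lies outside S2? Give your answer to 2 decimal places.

|S1∩S2|: x∈[4,6], y∈[2,3] → 2·1 = 2.
|S1| = 42.
|S1 ∖ S2| = |S1| − |S1∩S2| = 42 − 2 = 40.00.

40.00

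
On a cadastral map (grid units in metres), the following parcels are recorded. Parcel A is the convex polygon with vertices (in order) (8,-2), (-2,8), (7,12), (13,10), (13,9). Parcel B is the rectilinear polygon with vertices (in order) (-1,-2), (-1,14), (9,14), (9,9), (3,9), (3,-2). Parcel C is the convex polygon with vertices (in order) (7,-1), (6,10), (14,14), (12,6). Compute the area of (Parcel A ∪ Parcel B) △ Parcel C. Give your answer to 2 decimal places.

131.71

|Parcel A ∪ Parcel B| = 171.3889.
|(Parcel A ∪ Parcel B) ∩ Parcel C| = 49.3389.
|(Parcel A ∪ Parcel B) △ Parcel C| = 171.3889 + 59 − 98.6778 = 131.71.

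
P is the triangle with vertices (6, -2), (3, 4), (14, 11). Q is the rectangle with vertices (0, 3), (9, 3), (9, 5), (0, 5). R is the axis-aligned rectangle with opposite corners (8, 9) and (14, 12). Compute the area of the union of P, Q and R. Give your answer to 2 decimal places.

66.62

By inclusion–exclusion:
Individual areas: |P| = 43.5, |Q| = 18, |R| = 18.
|P∩Q| = 10.9643.
|P∩R| = 1.9121.
|Q∩R| = 0 (no overlap).
|P∩Q∩R| = 0.
|P ∪ Q ∪ R| = 79.5 − 12.8764 + 0 = 66.62.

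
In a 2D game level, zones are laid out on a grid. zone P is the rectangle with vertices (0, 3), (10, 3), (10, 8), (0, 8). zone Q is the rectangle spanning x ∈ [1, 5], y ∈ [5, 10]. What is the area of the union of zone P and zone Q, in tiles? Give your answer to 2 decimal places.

58.00

By inclusion–exclusion:
Individual areas: |zone P| = 50, |zone Q| = 20.
|zone P∩zone Q|: x∈[1,5], y∈[5,8] → 4·3 = 12.
|zone P ∪ zone Q| = 70 − 12 = 58.00.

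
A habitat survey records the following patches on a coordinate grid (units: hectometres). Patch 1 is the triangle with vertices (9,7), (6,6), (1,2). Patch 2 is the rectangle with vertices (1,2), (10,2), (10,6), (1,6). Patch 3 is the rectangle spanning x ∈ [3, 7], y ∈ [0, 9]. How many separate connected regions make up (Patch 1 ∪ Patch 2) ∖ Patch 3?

(Patch 1 ∪ Patch 2) ∖ Patch 3 splits into 2 disjoint pieces (area 12.5333, area 8).

2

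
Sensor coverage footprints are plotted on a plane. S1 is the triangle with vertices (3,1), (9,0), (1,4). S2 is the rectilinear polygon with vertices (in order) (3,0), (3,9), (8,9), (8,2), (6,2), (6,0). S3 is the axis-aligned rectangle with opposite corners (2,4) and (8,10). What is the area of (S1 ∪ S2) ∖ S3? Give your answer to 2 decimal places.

|S1 ∪ S2| = 44.5.
|(S1 ∪ S2) ∩ S3| = 25.
|(S1 ∪ S2) ∖ S3| = 44.5 − 25 = 19.50.

19.50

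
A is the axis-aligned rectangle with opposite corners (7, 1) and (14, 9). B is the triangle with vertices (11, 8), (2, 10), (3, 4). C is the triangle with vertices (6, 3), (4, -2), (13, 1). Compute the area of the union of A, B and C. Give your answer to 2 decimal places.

90.58

By inclusion–exclusion:
Individual areas: |A| = 56, |B| = 26, |C| = 19.5.
|A∩B| = 5.7778.
|A∩C| = 5.1429.
|B∩C| = 0.
|A∩B∩C| = 0.
|A ∪ B ∪ C| = 101.5 − 10.9206 + 0 = 90.58.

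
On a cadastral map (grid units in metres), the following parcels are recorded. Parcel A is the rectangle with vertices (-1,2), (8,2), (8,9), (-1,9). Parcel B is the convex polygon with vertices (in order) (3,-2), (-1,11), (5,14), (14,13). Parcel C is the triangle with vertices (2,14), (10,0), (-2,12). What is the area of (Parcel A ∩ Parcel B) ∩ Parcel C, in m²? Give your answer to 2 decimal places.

14.46

The region (Parcel A ∩ Parcel B) ∩ Parcel C is the polygon with vertices (6.808,3.192), (1,9), (4.857,9), (7.577,4.241).
By the shoelace formula its area is 14.46.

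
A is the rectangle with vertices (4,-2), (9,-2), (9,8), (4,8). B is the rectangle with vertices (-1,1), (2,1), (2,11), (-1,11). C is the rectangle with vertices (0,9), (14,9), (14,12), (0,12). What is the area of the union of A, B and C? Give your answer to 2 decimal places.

118.00

By inclusion–exclusion:
Individual areas: |A| = 50, |B| = 30, |C| = 42.
|A∩B| = 0 (no overlap).
|A∩C| = 0 (no overlap).
|B∩C|: x∈[0,2], y∈[9,11] → 2·2 = 4.
|A∩B∩C| = 0.
|A ∪ B ∪ C| = 122 − 4 + 0 = 118.00.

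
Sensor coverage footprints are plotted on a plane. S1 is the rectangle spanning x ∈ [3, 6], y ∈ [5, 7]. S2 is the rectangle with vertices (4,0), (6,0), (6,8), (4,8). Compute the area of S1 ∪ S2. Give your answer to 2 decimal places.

18.00

By inclusion–exclusion:
Individual areas: |S1| = 6, |S2| = 16.
|S1∩S2|: x∈[4,6], y∈[5,7] → 2·2 = 4.
|S1 ∪ S2| = 22 − 4 = 18.00.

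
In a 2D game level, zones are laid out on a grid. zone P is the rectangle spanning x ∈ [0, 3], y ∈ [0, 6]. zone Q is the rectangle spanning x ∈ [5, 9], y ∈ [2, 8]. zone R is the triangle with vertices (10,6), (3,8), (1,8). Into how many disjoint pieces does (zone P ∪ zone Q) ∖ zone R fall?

3

(zone P ∪ zone Q) ∖ zone R splits into 3 disjoint pieces (area 18, area 18.6667, area 4.5714).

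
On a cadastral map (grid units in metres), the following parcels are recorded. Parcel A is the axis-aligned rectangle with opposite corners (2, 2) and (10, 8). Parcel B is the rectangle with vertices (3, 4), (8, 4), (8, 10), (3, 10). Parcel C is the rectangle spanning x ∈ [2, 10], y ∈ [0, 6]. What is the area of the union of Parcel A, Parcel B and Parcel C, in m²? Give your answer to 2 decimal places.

By inclusion–exclusion:
Individual areas: |Parcel A| = 48, |Parcel B| = 30, |Parcel C| = 48.
|Parcel A∩Parcel B|: x∈[3,8], y∈[4,8] → 5·4 = 20.
|Parcel A∩Parcel C|: x∈[2,10], y∈[2,6] → 8·4 = 32.
|Parcel B∩Parcel C|: x∈[3,8], y∈[4,6] → 5·2 = 10.
|Parcel A∩Parcel B∩Parcel C| = 10.
|Parcel A ∪ Parcel B ∪ Parcel C| = 126 − 62 + 10 = 74.00.

74.00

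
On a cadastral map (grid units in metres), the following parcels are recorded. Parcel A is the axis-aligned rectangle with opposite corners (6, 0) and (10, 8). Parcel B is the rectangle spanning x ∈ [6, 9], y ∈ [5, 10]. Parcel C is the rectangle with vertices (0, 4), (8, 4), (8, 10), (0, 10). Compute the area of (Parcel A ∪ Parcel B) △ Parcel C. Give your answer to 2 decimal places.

|Parcel A ∪ Parcel B| = 38.
|(Parcel A ∪ Parcel B) ∩ Parcel C| = 12.
|(Parcel A ∪ Parcel B) △ Parcel C| = 38 + 48 − 24 = 62.00.

62.00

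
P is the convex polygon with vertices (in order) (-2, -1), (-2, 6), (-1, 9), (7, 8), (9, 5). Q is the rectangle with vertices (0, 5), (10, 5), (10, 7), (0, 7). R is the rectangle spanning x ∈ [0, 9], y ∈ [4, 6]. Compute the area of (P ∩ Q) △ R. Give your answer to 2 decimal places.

|P ∩ Q| = 16.6667.
|(P ∩ Q) ∩ R| = 8.6667.
|(P ∩ Q) △ R| = 16.6667 + 18 − 17.3333 = 17.33.

17.33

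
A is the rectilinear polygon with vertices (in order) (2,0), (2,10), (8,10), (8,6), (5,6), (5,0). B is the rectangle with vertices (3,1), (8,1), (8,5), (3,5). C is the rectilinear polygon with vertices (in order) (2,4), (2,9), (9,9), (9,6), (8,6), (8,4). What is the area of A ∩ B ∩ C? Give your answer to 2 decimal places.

The intersection is the polygon with vertices (3,5), (5,5), (5,4), (3,4).
By the shoelace formula its area is 2.00.

2.00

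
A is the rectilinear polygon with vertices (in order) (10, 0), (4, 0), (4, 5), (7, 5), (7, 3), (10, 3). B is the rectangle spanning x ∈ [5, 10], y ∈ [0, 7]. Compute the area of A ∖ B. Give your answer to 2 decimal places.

5.00

|A| = 24, |A∩B| = 19.
|A ∖ B| = |A| − |A∩B| = 24 − 19 = 5.00.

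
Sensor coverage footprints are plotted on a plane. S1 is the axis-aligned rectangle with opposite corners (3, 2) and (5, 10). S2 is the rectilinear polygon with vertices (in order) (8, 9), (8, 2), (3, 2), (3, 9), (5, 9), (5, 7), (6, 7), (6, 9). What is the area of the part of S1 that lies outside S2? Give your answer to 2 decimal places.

|S1| = 16, |S1∩S2| = 14.
|S1 ∖ S2| = |S1| − |S1∩S2| = 16 − 14 = 2.00.

2.00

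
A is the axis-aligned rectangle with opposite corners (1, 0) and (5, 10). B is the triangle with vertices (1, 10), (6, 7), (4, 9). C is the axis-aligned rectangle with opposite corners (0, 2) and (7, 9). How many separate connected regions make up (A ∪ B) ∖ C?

(A ∪ B) ∖ C splits into 2 disjoint pieces (area 8, area 4).

2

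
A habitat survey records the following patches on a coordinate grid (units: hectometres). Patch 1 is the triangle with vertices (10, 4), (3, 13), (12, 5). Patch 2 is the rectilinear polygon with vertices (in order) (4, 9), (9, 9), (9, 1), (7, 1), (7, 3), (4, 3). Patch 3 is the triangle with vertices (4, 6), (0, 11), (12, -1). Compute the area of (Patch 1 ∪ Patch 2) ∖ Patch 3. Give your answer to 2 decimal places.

38.70

|Patch 1 ∪ Patch 2| = 42.1349.
|(Patch 1 ∪ Patch 2) ∩ Patch 3| = 3.4375.
|(Patch 1 ∪ Patch 2) ∖ Patch 3| = 42.1349 − 3.4375 = 38.70.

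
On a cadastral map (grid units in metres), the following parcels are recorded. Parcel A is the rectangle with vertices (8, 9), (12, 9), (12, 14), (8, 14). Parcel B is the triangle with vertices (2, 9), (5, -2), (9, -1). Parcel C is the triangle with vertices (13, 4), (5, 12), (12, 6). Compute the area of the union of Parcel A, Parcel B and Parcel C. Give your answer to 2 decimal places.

47.39

By inclusion–exclusion:
Individual areas: |Parcel A| = 20, |Parcel B| = 23.5, |Parcel C| = 4.
|Parcel A∩Parcel B| = 0.
|Parcel A∩Parcel C| = 0.1071.
|Parcel B∩Parcel C| = 0.
|Parcel A∩Parcel B∩Parcel C| = 0.
|Parcel A ∪ Parcel B ∪ Parcel C| = 47.5 − 0.1071 + 0 = 47.39.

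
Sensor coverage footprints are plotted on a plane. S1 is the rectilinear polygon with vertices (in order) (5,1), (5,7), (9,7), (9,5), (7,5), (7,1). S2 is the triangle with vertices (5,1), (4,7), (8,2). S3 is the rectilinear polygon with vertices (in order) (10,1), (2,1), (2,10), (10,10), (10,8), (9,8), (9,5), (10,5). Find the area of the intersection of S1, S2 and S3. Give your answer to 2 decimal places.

The intersection is the polygon with vertices (7,3.25), (7,1.667), (5,1), (5,5.75).
By the shoelace formula its area is 6.33.

6.33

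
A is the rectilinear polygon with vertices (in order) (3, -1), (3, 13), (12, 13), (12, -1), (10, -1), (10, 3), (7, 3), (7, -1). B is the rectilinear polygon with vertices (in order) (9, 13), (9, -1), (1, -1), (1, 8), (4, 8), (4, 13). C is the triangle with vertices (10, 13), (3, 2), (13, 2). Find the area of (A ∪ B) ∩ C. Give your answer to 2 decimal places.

52.17

The region (A ∪ B) ∩ C is the polygon with vertices (12,2), (10,2), (10,3), (9,3), (9,2), (3,2), (10,13), (12,5.667).
By the shoelace formula its area is 52.17.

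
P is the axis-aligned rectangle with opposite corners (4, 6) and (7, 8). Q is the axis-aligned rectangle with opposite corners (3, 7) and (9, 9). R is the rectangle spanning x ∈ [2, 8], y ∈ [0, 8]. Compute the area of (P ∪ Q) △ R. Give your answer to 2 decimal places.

47.00

|P ∪ Q| = 15.
|(P ∪ Q) ∩ R| = 8.
|(P ∪ Q) △ R| = 15 + 48 − 16 = 47.00.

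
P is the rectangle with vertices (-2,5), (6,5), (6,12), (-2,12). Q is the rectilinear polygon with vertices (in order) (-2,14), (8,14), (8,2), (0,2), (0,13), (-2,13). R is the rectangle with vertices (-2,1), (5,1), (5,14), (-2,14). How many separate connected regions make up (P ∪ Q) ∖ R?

1

(P ∪ Q) ∖ R is a single connected region.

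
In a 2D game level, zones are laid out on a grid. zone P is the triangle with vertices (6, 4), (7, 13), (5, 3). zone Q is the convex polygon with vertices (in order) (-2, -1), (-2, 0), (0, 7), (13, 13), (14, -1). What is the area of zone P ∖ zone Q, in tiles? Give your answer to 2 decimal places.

|zone P| = 4, |zone P∩zone Q| = 3.6042.
|zone P ∖ zone Q| = |zone P| − |zone P∩zone Q| = 4 − 3.6042 = 0.40.

0.40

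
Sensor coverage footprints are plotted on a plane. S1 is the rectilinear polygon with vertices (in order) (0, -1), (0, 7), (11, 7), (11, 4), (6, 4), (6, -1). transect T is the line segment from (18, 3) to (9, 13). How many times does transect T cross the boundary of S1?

The segment lies entirely outside S1 and never meets its boundary.

0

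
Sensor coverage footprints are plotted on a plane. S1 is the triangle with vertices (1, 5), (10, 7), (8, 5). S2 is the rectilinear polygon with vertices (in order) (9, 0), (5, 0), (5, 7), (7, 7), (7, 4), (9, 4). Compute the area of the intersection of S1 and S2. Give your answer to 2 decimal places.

The intersection is the polygon with vertices (7,6.333), (7,5), (5,5), (5,5.889).
By the shoelace formula its area is 2.22.

2.22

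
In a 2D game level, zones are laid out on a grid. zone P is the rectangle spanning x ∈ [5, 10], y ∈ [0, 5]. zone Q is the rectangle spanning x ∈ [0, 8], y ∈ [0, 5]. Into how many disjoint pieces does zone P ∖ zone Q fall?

1

zone P ∖ zone Q is a single connected region.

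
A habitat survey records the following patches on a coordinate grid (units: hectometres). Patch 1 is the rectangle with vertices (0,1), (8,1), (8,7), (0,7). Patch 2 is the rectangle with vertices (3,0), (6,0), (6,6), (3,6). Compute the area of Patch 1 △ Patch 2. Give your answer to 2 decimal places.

|Patch 1∩Patch 2|: x∈[3,6], y∈[1,6] → 3·5 = 15.
|Patch 1 △ Patch 2| = |Patch 1| + |Patch 2| − 2·|Patch 1∩Patch 2| = 48 + 18 − 30 = 36.00.

36.00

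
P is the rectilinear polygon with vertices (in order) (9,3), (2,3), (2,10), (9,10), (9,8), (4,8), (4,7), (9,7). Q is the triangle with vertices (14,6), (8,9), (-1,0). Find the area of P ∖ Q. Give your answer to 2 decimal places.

|P| = 44, |P∩Q| = 20.
|P ∖ Q| = |P| − |P∩Q| = 44 − 20 = 24.00.

24.00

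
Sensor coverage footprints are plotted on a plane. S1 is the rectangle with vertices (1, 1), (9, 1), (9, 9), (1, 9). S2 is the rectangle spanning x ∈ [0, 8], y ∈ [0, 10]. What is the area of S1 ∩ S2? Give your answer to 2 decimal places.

56.00

|S1∩S2|: x∈[1,8], y∈[1,9] → 7·8 = 56.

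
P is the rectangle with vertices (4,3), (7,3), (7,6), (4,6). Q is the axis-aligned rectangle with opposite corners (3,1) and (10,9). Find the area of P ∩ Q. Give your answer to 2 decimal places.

|P∩Q|: x∈[4,7], y∈[3,6] → 3·3 = 9.

9.00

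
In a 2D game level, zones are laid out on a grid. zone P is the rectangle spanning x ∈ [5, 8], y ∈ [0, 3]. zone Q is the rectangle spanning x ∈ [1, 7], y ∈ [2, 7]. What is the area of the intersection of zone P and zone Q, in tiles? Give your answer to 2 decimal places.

|zone P∩zone Q|: x∈[5,7], y∈[2,3] → 2·1 = 2.

2.00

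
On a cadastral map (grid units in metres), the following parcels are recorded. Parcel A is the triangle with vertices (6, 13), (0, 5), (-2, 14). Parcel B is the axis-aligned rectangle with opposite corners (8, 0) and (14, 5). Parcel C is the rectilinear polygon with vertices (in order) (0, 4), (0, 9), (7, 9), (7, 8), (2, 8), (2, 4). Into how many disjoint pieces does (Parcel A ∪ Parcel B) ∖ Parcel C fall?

3

(Parcel A ∪ Parcel B) ∖ Parcel C splits into 3 disjoint pieces (area 29, area 0.0417, area 30).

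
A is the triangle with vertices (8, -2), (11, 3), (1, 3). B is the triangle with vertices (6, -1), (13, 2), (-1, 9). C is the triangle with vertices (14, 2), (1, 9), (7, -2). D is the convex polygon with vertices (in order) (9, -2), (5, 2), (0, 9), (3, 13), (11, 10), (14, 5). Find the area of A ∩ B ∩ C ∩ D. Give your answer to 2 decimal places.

The intersection is the polygon with vertices (11,3), (9.5,0.5), (7.4,-0.4), (5,2), (4.286,3).
By the shoelace formula its area is 13.71.

13.71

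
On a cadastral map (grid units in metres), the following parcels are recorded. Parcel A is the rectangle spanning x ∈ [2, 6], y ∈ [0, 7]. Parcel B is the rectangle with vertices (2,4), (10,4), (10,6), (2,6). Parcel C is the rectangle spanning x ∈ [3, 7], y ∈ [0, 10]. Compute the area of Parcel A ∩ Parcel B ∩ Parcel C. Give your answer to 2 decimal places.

6.00

The intersection is the polygon with vertices (3,4), (3,6), (6,6), (6,4).
By the shoelace formula its area is 6.00.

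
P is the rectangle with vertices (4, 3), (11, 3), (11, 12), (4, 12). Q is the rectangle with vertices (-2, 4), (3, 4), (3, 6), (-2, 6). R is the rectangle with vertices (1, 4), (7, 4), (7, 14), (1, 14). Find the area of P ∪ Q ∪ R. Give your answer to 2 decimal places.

105.00

By inclusion–exclusion:
Individual areas: |P| = 63, |Q| = 10, |R| = 60.
|P∩Q| = 0 (no overlap).
|P∩R|: x∈[4,7], y∈[4,12] → 3·8 = 24.
|Q∩R|: x∈[1,3], y∈[4,6] → 2·2 = 4.
|P∩Q∩R| = 0.
|P ∪ Q ∪ R| = 133 − 28 + 0 = 105.00.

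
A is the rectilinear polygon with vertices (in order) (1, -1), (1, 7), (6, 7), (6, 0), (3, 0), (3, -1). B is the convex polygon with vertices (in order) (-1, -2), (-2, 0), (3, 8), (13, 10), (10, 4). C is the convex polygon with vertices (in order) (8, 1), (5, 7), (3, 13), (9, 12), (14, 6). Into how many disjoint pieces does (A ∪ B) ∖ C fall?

2

(A ∪ B) ∖ C splits into 2 disjoint pieces (area 51.504, area 1.575).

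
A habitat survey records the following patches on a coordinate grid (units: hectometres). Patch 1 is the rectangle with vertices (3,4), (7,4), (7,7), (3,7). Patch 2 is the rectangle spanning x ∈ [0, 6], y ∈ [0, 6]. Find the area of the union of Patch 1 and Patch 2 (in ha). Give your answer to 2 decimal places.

By inclusion–exclusion:
Individual areas: |Patch 1| = 12, |Patch 2| = 36.
|Patch 1∩Patch 2|: x∈[3,6], y∈[4,6] → 3·2 = 6.
|Patch 1 ∪ Patch 2| = 48 − 6 = 42.00.

42.00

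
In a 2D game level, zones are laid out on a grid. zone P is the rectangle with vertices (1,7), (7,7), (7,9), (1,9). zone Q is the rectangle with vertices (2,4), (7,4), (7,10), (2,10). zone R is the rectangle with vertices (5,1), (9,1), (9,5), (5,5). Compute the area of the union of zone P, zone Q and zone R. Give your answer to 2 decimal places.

By inclusion–exclusion:
Individual areas: |zone P| = 12, |zone Q| = 30, |zone R| = 16.
|zone P∩zone Q|: x∈[2,7], y∈[7,9] → 5·2 = 10.
|zone P∩zone R| = 0 (no overlap).
|zone Q∩zone R|: x∈[5,7], y∈[4,5] → 2·1 = 2.
|zone P∩zone Q∩zone R| = 0.
|zone P ∪ zone Q ∪ zone R| = 58 − 12 + 0 = 46.00.

46.00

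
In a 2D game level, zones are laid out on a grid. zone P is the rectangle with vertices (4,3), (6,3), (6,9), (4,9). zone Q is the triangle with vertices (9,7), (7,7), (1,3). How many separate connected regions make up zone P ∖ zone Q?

zone P ∖ zone Q splits into 2 disjoint pieces (area 4, area 6.6667).

2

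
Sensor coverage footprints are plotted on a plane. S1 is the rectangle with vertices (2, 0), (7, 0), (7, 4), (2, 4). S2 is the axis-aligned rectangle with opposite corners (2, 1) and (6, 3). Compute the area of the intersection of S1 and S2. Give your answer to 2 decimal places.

8.00

|S1∩S2|: x∈[2,6], y∈[1,3] → 4·2 = 8.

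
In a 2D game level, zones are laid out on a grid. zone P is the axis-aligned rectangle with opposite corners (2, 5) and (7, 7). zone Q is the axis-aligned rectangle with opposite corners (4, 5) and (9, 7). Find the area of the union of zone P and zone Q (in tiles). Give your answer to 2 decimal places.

By inclusion–exclusion:
Individual areas: |zone P| = 10, |zone Q| = 10.
|zone P∩zone Q|: x∈[4,7], y∈[5,7] → 3·2 = 6.
|zone P ∪ zone Q| = 20 − 6 = 14.00.

14.00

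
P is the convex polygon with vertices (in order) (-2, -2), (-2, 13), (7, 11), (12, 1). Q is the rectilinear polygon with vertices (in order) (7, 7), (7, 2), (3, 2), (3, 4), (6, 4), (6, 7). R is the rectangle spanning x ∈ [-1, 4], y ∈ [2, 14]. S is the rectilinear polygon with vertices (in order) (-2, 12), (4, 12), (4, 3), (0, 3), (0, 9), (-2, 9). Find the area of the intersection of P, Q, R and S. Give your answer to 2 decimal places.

The intersection is the polygon with vertices (3,4), (4,4), (4,3), (3,3).
By the shoelace formula its area is 1.00.

1.00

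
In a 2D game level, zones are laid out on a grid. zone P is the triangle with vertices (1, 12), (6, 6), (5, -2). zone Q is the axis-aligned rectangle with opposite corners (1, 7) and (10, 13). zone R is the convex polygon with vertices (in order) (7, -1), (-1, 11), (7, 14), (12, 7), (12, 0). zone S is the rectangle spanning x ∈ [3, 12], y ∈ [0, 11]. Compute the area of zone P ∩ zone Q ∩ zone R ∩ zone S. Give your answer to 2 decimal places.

The intersection is the polygon with vertices (5.167,7), (3,7), (3,9.6).
By the shoelace formula its area is 2.82.

2.82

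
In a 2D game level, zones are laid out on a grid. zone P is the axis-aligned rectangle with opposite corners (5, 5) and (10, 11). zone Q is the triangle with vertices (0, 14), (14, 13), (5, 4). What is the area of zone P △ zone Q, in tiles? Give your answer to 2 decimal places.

53.50

|zone P| = 30, |zone Q| = 67.5, |zone P∩zone Q| = 22.
|zone P △ zone Q| = |zone P| + |zone Q| − 2·|zone P∩zone Q| = 30 + 67.5 − 44 = 53.50.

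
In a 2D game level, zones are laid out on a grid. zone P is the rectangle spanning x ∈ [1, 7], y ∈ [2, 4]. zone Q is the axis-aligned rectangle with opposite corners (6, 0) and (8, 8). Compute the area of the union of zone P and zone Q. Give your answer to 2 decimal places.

26.00

By inclusion–exclusion:
Individual areas: |zone P| = 12, |zone Q| = 16.
|zone P∩zone Q|: x∈[6,7], y∈[2,4] → 1·2 = 2.
|zone P ∪ zone Q| = 28 − 2 = 26.00.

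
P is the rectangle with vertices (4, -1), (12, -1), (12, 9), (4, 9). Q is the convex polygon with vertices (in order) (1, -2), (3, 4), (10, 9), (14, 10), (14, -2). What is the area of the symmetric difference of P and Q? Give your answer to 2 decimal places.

|P| = 80, |Q| = 111.5, |P∩Q| = 67.1429.
|P △ Q| = |P| + |Q| − 2·|P∩Q| = 80 + 111.5 − 134.2857 = 57.21.

57.21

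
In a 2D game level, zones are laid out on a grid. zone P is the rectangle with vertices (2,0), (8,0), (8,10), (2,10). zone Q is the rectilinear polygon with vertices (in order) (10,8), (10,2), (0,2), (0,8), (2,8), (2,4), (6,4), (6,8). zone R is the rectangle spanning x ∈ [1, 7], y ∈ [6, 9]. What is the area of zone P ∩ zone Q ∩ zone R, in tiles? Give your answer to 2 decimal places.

2.00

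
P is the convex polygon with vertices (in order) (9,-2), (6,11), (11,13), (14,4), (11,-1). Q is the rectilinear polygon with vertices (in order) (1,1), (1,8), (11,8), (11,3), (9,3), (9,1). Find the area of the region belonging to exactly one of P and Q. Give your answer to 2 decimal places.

|P| = 70.5, |Q| = 66, |P∩Q| = 20.5.
|P △ Q| = |P| + |Q| − 2·|P∩Q| = 70.5 + 66 − 41 = 95.50.

95.50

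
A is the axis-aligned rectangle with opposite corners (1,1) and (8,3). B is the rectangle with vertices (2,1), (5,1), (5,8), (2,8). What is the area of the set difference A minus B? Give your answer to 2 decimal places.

8.00

|A∩B|: x∈[2,5], y∈[1,3] → 3·2 = 6.
|A| = 14.
|A ∖ B| = |A| − |A∩B| = 14 − 6 = 8.00.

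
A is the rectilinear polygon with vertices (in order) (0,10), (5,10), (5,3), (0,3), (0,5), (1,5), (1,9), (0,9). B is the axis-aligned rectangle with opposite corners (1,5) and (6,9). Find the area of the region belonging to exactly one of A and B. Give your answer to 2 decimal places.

19.00

|A| = 31, |B| = 20, |A∩B| = 16.
|A △ B| = |A| + |B| − 2·|A∩B| = 31 + 20 − 32 = 19.00.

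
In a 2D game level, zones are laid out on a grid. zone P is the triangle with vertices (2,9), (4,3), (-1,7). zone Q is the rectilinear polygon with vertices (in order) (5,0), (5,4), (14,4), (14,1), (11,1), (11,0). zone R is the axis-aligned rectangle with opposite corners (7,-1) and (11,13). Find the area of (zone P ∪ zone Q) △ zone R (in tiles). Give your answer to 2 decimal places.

68.00

|zone P ∪ zone Q| = 44.
|(zone P ∪ zone Q) ∩ zone R| = 16.
|(zone P ∪ zone Q) △ zone R| = 44 + 56 − 32 = 68.00.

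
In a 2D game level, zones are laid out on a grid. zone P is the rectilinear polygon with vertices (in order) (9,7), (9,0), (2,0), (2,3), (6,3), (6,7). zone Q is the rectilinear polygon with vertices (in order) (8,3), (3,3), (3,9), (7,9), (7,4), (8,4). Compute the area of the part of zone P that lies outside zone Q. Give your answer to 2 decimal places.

|zone P| = 33, |zone P∩zone Q| = 5.
|zone P ∖ zone Q| = |zone P| − |zone P∩zone Q| = 33 − 5 = 28.00.

28.00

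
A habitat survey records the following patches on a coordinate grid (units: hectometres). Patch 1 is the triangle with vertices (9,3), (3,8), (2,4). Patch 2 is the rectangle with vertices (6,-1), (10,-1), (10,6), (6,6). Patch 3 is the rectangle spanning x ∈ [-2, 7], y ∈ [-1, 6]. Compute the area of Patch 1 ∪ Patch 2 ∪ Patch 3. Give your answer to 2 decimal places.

By inclusion–exclusion:
Individual areas: |Patch 1| = 14.5, |Patch 2| = 28, |Patch 3| = 63.
|Patch 1∩Patch 2| = 3.1071.
|Patch 1∩Patch 3| = 10.219.
|Patch 2∩Patch 3|: x∈[6,7], y∈[-1,6] → 1·7 = 7.
|Patch 1∩Patch 2∩Patch 3| = 1.7262.
|Patch 1 ∪ Patch 2 ∪ Patch 3| = 105.5 − 20.3262 + 1.7262 = 86.90.

86.90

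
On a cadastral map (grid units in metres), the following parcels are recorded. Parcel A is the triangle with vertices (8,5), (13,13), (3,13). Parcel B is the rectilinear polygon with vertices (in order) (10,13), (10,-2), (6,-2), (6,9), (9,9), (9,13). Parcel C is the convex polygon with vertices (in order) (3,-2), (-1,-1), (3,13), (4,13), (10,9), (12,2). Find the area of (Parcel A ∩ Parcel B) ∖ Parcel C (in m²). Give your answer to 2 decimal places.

3.67

|Parcel A ∩ Parcel B| = 13.6.
|(Parcel A ∩ Parcel B) ∩ Parcel C| = 9.9333.
|(Parcel A ∩ Parcel B) ∖ Parcel C| = 13.6 − 9.9333 = 3.67.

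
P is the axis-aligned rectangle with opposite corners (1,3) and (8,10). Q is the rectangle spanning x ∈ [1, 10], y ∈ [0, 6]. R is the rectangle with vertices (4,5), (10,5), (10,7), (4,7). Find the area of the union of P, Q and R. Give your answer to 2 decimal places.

By inclusion–exclusion:
Individual areas: |P| = 49, |Q| = 54, |R| = 12.
|P∩Q|: x∈[1,8], y∈[3,6] → 7·3 = 21.
|P∩R|: x∈[4,8], y∈[5,7] → 4·2 = 8.
|Q∩R|: x∈[4,10], y∈[5,6] → 6·1 = 6.
|P∩Q∩R| = 4.
|P ∪ Q ∪ R| = 115 − 35 + 4 = 84.00.

84.00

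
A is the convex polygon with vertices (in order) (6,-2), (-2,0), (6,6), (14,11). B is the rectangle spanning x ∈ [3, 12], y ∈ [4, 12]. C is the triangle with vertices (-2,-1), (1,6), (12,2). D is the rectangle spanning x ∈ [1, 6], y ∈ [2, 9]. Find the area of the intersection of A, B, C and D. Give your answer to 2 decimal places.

1.18

The intersection is the polygon with vertices (4.367,4.776), (6,4.182), (6,4), (3.333,4).
By the shoelace formula its area is 1.18.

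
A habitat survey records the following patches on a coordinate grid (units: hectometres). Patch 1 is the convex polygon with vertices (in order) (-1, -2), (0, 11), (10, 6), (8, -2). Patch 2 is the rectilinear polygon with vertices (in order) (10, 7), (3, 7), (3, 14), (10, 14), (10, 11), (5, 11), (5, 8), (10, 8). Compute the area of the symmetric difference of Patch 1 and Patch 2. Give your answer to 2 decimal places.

|Patch 1| = 103.5, |Patch 2| = 34, |Patch 1∩Patch 2| = 6.
|Patch 1 △ Patch 2| = |Patch 1| + |Patch 2| − 2·|Patch 1∩Patch 2| = 103.5 + 34 − 12 = 125.50.

125.50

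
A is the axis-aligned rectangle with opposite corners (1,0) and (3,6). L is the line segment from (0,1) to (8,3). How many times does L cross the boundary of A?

2

The segment meets the boundary at (3,1.75), (1,1.25).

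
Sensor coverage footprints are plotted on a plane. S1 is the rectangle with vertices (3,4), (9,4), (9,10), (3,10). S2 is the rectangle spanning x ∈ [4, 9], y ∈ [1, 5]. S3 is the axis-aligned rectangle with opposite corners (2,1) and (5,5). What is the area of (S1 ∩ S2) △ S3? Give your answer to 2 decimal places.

|S1 ∩ S2| = 5.
|(S1 ∩ S2) ∩ S3| = 1.
|(S1 ∩ S2) △ S3| = 5 + 12 − 2 = 15.00.

15.00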